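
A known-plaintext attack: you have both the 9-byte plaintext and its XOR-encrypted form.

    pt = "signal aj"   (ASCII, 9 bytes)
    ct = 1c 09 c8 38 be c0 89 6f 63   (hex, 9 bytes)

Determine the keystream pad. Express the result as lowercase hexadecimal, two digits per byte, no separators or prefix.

Since ct = pt ⊕ pad, XORing both sides with pt gives pad = pt ⊕ ct.
73 xor 1c = 6f
69 xor 09 = 60
67 xor c8 = af
6e xor 38 = 56
61 xor be = df
6c xor c0 = ac
20 xor 89 = a9
61 xor 6f = 0e
6a xor 63 = 09

6f60af56dfaca90e09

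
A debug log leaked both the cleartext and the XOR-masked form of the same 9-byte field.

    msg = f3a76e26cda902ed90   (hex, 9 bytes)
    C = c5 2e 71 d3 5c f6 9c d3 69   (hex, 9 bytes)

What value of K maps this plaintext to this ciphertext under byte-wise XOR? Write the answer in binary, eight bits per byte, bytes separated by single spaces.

00110110 10001001 00011111 11110101 10010001 01011111 10011110 00111110 11111001

Since C = msg ⊕ K, XORing both sides with msg gives K = msg ⊕ C.
f3 ⊕ c5 = 36
a7 ⊕ 2e = 89
6e ⊕ 71 = 1f
26 ⊕ d3 = f5
cd ⊕ 5c = 91
a9 ⊕ f6 = 5f
02 ⊕ 9c = 9e
ed ⊕ d3 = 3e
90 ⊕ 69 = f9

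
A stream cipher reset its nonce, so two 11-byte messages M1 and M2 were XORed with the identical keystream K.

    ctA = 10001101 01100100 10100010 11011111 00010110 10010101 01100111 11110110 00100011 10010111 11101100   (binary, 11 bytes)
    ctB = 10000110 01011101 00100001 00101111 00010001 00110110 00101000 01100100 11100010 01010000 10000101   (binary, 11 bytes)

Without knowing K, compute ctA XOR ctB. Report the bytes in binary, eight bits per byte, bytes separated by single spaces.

00001011 00111001 10000011 11110000 00000111 10100011 01001111 10010010 11000001 11000111 01101001

ctA ⊕ ctB = (M1 ⊕ K) ⊕ (M2 ⊕ K) = M1 ⊕ M2 — the shared key cancels under XOR.
byte 0: 141 ⊕ 134 =  11
byte 1: 100 ⊕  93 =  57
byte 2: 162 ⊕  33 = 131
byte 3: 223 ⊕  47 = 240
byte 4:  22 ⊕  17 =   7
byte 5: 149 ⊕  54 = 163
byte 6: 103 ⊕  40 =  79
byte 7: 246 ⊕ 100 = 146
byte 8:  35 ⊕ 226 = 193
byte 9: 151 ⊕  80 = 199
byte 10: 236 ⊕ 133 = 105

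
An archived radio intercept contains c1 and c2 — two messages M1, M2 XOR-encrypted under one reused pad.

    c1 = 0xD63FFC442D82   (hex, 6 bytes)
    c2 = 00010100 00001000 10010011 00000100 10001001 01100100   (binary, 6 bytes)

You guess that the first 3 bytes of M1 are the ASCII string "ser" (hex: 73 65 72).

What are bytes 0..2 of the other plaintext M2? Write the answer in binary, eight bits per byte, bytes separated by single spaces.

First, c1 ⊕ c2 = (M1 ⊕ K) ⊕ (M2 ⊕ K) = M1 ⊕ M2, so the key drops out. Then M2 = (M1 ⊕ M2) ⊕ M1 over the first 3 bytes.
byte 0: (d6 ^ 14) ^ 73 = c2 ^ 73 = b1
byte 1: (3f ^ 08) ^ 65 = 37 ^ 65 = 52
byte 2: (fc ^ 93) ^ 72 = 6f ^ 72 = 1d

10110001 01010010 00011101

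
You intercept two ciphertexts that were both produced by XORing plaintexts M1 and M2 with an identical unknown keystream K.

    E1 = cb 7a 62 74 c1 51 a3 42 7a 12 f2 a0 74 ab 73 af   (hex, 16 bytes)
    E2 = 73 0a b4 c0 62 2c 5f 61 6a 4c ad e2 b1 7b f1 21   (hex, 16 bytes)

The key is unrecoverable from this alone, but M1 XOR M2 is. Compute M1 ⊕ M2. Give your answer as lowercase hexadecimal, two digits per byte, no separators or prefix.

E1 ⊕ E2 = (M1 ⊕ K) ⊕ (M2 ⊕ K) = M1 ⊕ M2 — the shared key cancels under XOR.
cb XOR 73 = b8
7a XOR 0a = 70
62 XOR b4 = d6
74 XOR c0 = b4
c1 XOR 62 = a3
51 XOR 2c = 7d
a3 XOR 5f = fc
42 XOR 61 = 23
7a XOR 6a = 10
12 XOR 4c = 5e
f2 XOR ad = 5f
a0 XOR e2 = 42
74 XOR b1 = c5
ab XOR 7b = d0
73 XOR f1 = 82
af XOR 21 = 8e

b870d6b4a37dfc23105e5f42c5d0828e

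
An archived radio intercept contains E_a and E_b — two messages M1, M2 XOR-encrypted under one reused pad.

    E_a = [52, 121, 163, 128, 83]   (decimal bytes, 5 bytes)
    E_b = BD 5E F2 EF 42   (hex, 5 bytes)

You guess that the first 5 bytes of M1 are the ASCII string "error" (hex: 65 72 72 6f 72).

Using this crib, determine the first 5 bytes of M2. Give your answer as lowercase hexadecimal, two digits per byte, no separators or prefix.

First, E_a ⊕ E_b = (M1 ⊕ K) ⊕ (M2 ⊕ K) = M1 ⊕ M2, so the key drops out. Then M2 = (M1 ⊕ M2) ⊕ M1 over the first 5 bytes.
byte 0: (34 ⊕ bd) ⊕ 65 = 89 ⊕ 65 = ec
byte 1: (79 ⊕ 5e) ⊕ 72 = 27 ⊕ 72 = 55
byte 2: (a3 ⊕ f2) ⊕ 72 = 51 ⊕ 72 = 23
byte 3: (80 ⊕ ef) ⊕ 6f = 6f ⊕ 6f = 00
byte 4: (53 ⊕ 42) ⊕ 72 = 11 ⊕ 72 = 63

ec55230063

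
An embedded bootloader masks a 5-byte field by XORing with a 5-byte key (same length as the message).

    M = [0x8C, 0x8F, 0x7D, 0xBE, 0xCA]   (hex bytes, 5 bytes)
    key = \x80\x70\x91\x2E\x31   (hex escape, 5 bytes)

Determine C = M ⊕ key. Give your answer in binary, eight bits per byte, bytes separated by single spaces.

00001100 11111111 11101100 10010000 11111011

XOR is its own inverse, so applying the key byte-wise gives the result directly.
byte 0: 8c xor 80 = 0c
byte 1: 8f xor 70 = ff
byte 2: 7d xor 91 = ec
byte 3: be xor 2e = 90
byte 4: ca xor 31 = fb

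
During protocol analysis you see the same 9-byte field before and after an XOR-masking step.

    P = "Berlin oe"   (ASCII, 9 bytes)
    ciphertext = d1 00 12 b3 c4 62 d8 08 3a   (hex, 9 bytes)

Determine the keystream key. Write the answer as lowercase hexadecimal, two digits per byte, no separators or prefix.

Since ciphertext = P ⊕ key, XORing both sides with P gives key = P ⊕ ciphertext.
byte 0: 42 ^ d1 = 93
byte 1: 65 ^ 00 = 65
byte 2: 72 ^ 12 = 60
byte 3: 6c ^ b3 = df
byte 4: 69 ^ c4 = ad
byte 5: 6e ^ 62 = 0c
byte 6: 20 ^ d8 = f8
byte 7: 6f ^ 08 = 67
byte 8: 65 ^ 3a = 5f

936560dfad0cf8675f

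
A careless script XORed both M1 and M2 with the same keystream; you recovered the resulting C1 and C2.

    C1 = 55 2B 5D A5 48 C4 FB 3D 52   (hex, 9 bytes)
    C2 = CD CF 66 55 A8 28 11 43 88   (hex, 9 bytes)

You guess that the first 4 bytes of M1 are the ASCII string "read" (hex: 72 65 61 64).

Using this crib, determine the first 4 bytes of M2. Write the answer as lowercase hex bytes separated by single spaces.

First, C1 ⊕ C2 = (M1 ⊕ K) ⊕ (M2 ⊕ K) = M1 ⊕ M2, so the key drops out. Then M2 = (M1 ⊕ M2) ⊕ M1 over the first 4 bytes.
byte 0: (55 xor cd) xor 72 = 98 xor 72 = ea
byte 1: (2b xor cf) xor 65 = e4 xor 65 = 81
byte 2: (5d xor 66) xor 61 = 3b xor 61 = 5a
byte 3: (a5 xor 55) xor 64 = f0 xor 64 = 94

ea 81 5a 94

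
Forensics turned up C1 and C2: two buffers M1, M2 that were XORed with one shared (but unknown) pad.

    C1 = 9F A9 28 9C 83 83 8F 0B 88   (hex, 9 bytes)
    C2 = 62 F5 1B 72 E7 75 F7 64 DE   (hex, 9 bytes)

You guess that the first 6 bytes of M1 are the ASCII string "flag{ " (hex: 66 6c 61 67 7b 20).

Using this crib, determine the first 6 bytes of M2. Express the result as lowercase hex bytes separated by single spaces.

First, C1 ⊕ C2 = (M1 ⊕ K) ⊕ (M2 ⊕ K) = M1 ⊕ M2, so the key drops out. Then M2 = (M1 ⊕ M2) ⊕ M1 over the first 6 bytes.
byte 0: (9f ^ 62) ^ 66 = fd ^ 66 = 9b
byte 1: (a9 ^ f5) ^ 6c = 5c ^ 6c = 30
byte 2: (28 ^ 1b) ^ 61 = 33 ^ 61 = 52
byte 3: (9c ^ 72) ^ 67 = ee ^ 67 = 89
byte 4: (83 ^ e7) ^ 7b = 64 ^ 7b = 1f
byte 5: (83 ^ 75) ^ 20 = f6 ^ 20 = d6

9b 30 52 89 1f d6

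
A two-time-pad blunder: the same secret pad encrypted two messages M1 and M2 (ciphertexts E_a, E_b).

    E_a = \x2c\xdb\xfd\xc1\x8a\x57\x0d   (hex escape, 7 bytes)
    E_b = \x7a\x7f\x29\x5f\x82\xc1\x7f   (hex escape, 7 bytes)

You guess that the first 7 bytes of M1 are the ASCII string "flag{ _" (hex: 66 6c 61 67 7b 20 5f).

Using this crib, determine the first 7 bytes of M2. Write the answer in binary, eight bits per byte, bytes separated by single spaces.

00110000 11001000 10110101 11111001 01110011 10110110 00101101

First, E_a ⊕ E_b = (M1 ⊕ K) ⊕ (M2 ⊕ K) = M1 ⊕ M2, so the key drops out. Then M2 = (M1 ⊕ M2) ⊕ M1 over the first 7 bytes.
byte 0: (2c ^ 7a) ^ 66 = 56 ^ 66 = 30
byte 1: (db ^ 7f) ^ 6c = a4 ^ 6c = c8
byte 2: (fd ^ 29) ^ 61 = d4 ^ 61 = b5
byte 3: (c1 ^ 5f) ^ 67 = 9e ^ 67 = f9
byte 4: (8a ^ 82) ^ 7b = 08 ^ 7b = 73
byte 5: (57 ^ c1) ^ 20 = 96 ^ 20 = b6
byte 6: (0d ^ 7f) ^ 5f = 72 ^ 5f = 2d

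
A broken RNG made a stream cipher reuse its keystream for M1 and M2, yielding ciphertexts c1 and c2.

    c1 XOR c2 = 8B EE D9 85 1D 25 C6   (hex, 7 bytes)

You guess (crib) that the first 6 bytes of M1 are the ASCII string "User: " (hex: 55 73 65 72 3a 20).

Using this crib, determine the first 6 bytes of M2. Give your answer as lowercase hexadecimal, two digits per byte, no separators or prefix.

de9dbcf72705

Since c1 ⊕ c2 = M1 ⊕ M2, XORing with the guessed M1 bytes yields the corresponding M2 bytes: M2 = (c1 ⊕ c2) ⊕ M1.
10001011 XOR 01010101 = 11011110
11101110 XOR 01110011 = 10011101
11011001 XOR 01100101 = 10111100
10000101 XOR 01110010 = 11110111
00011101 XOR 00111010 = 00100111
00100101 XOR 00100000 = 00000101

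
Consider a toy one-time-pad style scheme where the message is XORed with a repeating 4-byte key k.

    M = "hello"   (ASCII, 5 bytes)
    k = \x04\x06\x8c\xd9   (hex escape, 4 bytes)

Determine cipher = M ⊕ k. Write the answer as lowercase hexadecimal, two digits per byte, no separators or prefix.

6c63e0b56b

The 4-byte key repeats, so the effective keystream is 04 06 8c d9 04.
byte 0: 104 ^   4 = 108
byte 1: 101 ^   6 =  99
byte 2: 108 ^ 140 = 224
byte 3: 108 ^ 217 = 181
byte 4: 111 ^   4 = 107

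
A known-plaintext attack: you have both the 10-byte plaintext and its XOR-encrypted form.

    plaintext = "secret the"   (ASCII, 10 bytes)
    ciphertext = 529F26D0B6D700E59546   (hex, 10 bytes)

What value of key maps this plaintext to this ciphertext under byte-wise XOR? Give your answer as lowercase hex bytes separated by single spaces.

Since ciphertext = plaintext ⊕ key, XORing both sides with plaintext gives key = plaintext ⊕ ciphertext.
73 XOR 52 = 21
65 XOR 9f = fa
63 XOR 26 = 45
72 XOR d0 = a2
65 XOR b6 = d3
74 XOR d7 = a3
20 XOR 00 = 20
74 XOR e5 = 91
68 XOR 95 = fd
65 XOR 46 = 23

21 fa 45 a2 d3 a3 20 91 fd 23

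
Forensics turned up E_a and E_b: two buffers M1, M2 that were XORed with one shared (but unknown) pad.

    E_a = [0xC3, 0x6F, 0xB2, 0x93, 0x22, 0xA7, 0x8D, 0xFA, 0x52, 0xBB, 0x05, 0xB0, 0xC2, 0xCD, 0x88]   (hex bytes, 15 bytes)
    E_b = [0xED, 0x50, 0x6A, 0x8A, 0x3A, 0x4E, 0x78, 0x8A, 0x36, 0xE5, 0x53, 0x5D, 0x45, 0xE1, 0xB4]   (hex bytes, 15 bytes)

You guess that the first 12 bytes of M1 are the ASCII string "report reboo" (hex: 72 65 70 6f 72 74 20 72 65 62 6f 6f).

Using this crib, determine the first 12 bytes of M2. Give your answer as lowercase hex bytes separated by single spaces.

First, E_a ⊕ E_b = (M1 ⊕ K) ⊕ (M2 ⊕ K) = M1 ⊕ M2, so the key drops out. Then M2 = (M1 ⊕ M2) ⊕ M1 over the first 12 bytes.
byte 0: (c3 XOR ed) XOR 72 = 2e XOR 72 = 5c
byte 1: (6f XOR 50) XOR 65 = 3f XOR 65 = 5a
byte 2: (b2 XOR 6a) XOR 70 = d8 XOR 70 = a8
byte 3: (93 XOR 8a) XOR 6f = 19 XOR 6f = 76
byte 4: (22 XOR 3a) XOR 72 = 18 XOR 72 = 6a
byte 5: (a7 XOR 4e) XOR 74 = e9 XOR 74 = 9d
byte 6: (8d XOR 78) XOR 20 = f5 XOR 20 = d5
byte 7: (fa XOR 8a) XOR 72 = 70 XOR 72 = 02
byte 8: (52 XOR 36) XOR 65 = 64 XOR 65 = 01
byte 9: (bb XOR e5) XOR 62 = 5e XOR 62 = 3c
byte 10: (05 XOR 53) XOR 6f = 56 XOR 6f = 39
byte 11: (b0 XOR 5d) XOR 6f = ed XOR 6f = 82

5c 5a a8 76 6a 9d d5 02 01 3c 39 82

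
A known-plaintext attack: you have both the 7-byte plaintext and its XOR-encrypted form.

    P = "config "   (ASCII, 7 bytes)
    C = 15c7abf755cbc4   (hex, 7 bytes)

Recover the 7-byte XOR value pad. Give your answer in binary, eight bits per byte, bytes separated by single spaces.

Since C = P ⊕ pad, XORing both sides with P gives pad = P ⊕ C.
63 xor 15 = 76
6f xor c7 = a8
6e xor ab = c5
66 xor f7 = 91
69 xor 55 = 3c
67 xor cb = ac
20 xor c4 = e4

01110110 10101000 11000101 10010001 00111100 10101100 11100100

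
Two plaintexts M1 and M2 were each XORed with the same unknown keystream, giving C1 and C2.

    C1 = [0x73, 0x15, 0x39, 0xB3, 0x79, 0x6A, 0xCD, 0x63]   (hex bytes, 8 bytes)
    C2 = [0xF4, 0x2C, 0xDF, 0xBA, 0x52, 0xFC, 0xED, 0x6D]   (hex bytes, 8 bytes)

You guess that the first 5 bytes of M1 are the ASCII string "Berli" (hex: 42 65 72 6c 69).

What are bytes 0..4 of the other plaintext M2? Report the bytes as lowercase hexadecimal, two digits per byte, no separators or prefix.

c55c946542

First, C1 ⊕ C2 = (M1 ⊕ K) ⊕ (M2 ⊕ K) = M1 ⊕ M2, so the key drops out. Then M2 = (M1 ⊕ M2) ⊕ M1 over the first 5 bytes.
byte 0: (73 ⊕ f4) ⊕ 42 = 87 ⊕ 42 = c5
byte 1: (15 ⊕ 2c) ⊕ 65 = 39 ⊕ 65 = 5c
byte 2: (39 ⊕ df) ⊕ 72 = e6 ⊕ 72 = 94
byte 3: (b3 ⊕ ba) ⊕ 6c = 09 ⊕ 6c = 65
byte 4: (79 ⊕ 52) ⊕ 69 = 2b ⊕ 69 = 42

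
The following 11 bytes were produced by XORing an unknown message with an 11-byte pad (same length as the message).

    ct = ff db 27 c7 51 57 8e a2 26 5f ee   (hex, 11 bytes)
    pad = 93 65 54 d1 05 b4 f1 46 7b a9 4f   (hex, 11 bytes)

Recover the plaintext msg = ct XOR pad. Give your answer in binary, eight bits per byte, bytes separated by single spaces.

XOR is its own inverse, so applying the key byte-wise gives the result directly.
ff XOR 93 = 6c
db XOR 65 = be
27 XOR 54 = 73
c7 XOR d1 = 16
51 XOR 05 = 54
57 XOR b4 = e3
8e XOR f1 = 7f
a2 XOR 46 = e4
26 XOR 7b = 5d
5f XOR a9 = f6
ee XOR 4f = a1

01101100 10111110 01110011 00010110 01010100 11100011 01111111 11100100 01011101 11110110 10100001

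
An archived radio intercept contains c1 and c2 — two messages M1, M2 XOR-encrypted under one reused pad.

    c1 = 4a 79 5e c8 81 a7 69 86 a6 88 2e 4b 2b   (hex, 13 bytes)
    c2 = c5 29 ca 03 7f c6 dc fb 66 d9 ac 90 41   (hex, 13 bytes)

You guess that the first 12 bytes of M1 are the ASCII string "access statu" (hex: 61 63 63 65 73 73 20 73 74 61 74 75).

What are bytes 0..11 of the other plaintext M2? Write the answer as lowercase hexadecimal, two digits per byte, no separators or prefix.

First, c1 ⊕ c2 = (M1 ⊕ K) ⊕ (M2 ⊕ K) = M1 ⊕ M2, so the key drops out. Then M2 = (M1 ⊕ M2) ⊕ M1 over the first 12 bytes.
byte 0: (4a ⊕ c5) ⊕ 61 = 8f ⊕ 61 = ee
byte 1: (79 ⊕ 29) ⊕ 63 = 50 ⊕ 63 = 33
byte 2: (5e ⊕ ca) ⊕ 63 = 94 ⊕ 63 = f7
byte 3: (c8 ⊕ 03) ⊕ 65 = cb ⊕ 65 = ae
byte 4: (81 ⊕ 7f) ⊕ 73 = fe ⊕ 73 = 8d
byte 5: (a7 ⊕ c6) ⊕ 73 = 61 ⊕ 73 = 12
byte 6: (69 ⊕ dc) ⊕ 20 = b5 ⊕ 20 = 95
byte 7: (86 ⊕ fb) ⊕ 73 = 7d ⊕ 73 = 0e
byte 8: (a6 ⊕ 66) ⊕ 74 = c0 ⊕ 74 = b4
byte 9: (88 ⊕ d9) ⊕ 61 = 51 ⊕ 61 = 30
byte 10: (2e ⊕ ac) ⊕ 74 = 82 ⊕ 74 = f6
byte 11: (4b ⊕ 90) ⊕ 75 = db ⊕ 75 = ae

ee33f7ae8d12950eb430f6ae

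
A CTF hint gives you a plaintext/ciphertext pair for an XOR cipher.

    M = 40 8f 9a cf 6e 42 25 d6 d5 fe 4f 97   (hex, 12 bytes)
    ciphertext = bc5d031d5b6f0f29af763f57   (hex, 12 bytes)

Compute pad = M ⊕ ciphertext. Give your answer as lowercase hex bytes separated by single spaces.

fc d2 99 d2 35 2d 2a ff 7a 88 70 c0

Since ciphertext = M ⊕ pad, XORing both sides with M gives pad = M ⊕ ciphertext.
 64 ⊕ 188 = 252
143 ⊕  93 = 210
154 ⊕   3 = 153
207 ⊕  29 = 210
110 ⊕  91 =  53
 66 ⊕ 111 =  45
 37 ⊕  15 =  42
214 ⊕  41 = 255
213 ⊕ 175 = 122
254 ⊕ 118 = 136
 79 ⊕  63 = 112
151 ⊕  87 = 192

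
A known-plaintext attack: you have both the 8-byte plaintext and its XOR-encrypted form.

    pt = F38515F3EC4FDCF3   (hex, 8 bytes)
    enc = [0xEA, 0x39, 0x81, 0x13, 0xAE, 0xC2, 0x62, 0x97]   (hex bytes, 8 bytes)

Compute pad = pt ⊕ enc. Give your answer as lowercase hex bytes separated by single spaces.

19 bc 94 e0 42 8d be 64

Since enc = pt ⊕ pad, XORing both sides with pt gives pad = pt ⊕ enc.
byte 0: 11110011 ⊕ 11101010 = 00011001
byte 1: 10000101 ⊕ 00111001 = 10111100
byte 2: 00010101 ⊕ 10000001 = 10010100
byte 3: 11110011 ⊕ 00010011 = 11100000
byte 4: 11101100 ⊕ 10101110 = 01000010
byte 5: 01001111 ⊕ 11000010 = 10001101
byte 6: 11011100 ⊕ 01100010 = 10111110
byte 7: 11110011 ⊕ 10010111 = 01100100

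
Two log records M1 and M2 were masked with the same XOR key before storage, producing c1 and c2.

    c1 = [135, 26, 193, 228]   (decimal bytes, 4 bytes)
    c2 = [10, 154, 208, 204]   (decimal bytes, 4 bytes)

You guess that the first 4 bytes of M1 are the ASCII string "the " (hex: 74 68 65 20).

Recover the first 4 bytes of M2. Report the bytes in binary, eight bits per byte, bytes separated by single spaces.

11111001 11101000 01110100 00001000

First, c1 ⊕ c2 = (M1 ⊕ K) ⊕ (M2 ⊕ K) = M1 ⊕ M2, so the key drops out. Then M2 = (M1 ⊕ M2) ⊕ M1 over the first 4 bytes.
byte 0: (87 xor 0a) xor 74 = 8d xor 74 = f9
byte 1: (1a xor 9a) xor 68 = 80 xor 68 = e8
byte 2: (c1 xor d0) xor 65 = 11 xor 65 = 74
byte 3: (e4 xor cc) xor 20 = 28 xor 20 = 08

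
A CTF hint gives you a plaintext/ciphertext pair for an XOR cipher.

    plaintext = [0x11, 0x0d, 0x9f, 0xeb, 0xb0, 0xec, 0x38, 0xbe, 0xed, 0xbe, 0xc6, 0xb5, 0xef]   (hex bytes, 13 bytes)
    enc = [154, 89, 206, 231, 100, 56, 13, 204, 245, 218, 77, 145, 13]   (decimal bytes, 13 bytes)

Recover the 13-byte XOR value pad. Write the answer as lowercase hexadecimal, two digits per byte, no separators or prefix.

8b54510cd4d4357218648b24e2

Since enc = plaintext ⊕ pad, XORing both sides with plaintext gives pad = plaintext ⊕ enc.
00010001 ⊕ 10011010 = 10001011
00001101 ⊕ 01011001 = 01010100
10011111 ⊕ 11001110 = 01010001
11101011 ⊕ 11100111 = 00001100
10110000 ⊕ 01100100 = 11010100
11101100 ⊕ 00111000 = 11010100
00111000 ⊕ 00001101 = 00110101
10111110 ⊕ 11001100 = 01110010
11101101 ⊕ 11110101 = 00011000
10111110 ⊕ 11011010 = 01100100
11000110 ⊕ 01001101 = 10001011
10110101 ⊕ 10010001 = 00100100
11101111 ⊕ 00001101 = 11100010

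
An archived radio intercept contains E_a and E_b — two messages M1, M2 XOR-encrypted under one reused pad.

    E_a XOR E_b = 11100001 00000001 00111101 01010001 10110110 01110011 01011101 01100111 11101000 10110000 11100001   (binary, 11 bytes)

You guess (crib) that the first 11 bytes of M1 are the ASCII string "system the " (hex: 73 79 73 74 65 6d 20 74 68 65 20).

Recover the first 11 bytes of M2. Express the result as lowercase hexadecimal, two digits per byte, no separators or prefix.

92784e25d31e7d1380d5c1

Since E_a ⊕ E_b = M1 ⊕ M2, XORing with the guessed M1 bytes yields the corresponding M2 bytes: M2 = (E_a ⊕ E_b) ⊕ M1.
11100001 ^ 01110011 = 10010010
00000001 ^ 01111001 = 01111000
00111101 ^ 01110011 = 01001110
01010001 ^ 01110100 = 00100101
10110110 ^ 01100101 = 11010011
01110011 ^ 01101101 = 00011110
01011101 ^ 00100000 = 01111101
01100111 ^ 01110100 = 00010011
11101000 ^ 01101000 = 10000000
10110000 ^ 01100101 = 11010101
11100001 ^ 00100000 = 11000001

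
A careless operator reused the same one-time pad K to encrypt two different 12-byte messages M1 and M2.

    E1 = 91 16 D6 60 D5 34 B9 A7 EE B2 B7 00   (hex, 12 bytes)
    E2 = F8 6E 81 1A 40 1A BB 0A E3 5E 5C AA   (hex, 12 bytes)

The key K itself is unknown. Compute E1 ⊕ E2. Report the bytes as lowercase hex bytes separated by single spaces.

E1 ⊕ E2 = (M1 ⊕ K) ⊕ (M2 ⊕ K) = M1 ⊕ M2 — the shared key cancels under XOR.
145 XOR 248 = 105
 22 XOR 110 = 120
214 XOR 129 =  87
 96 XOR  26 = 122
213 XOR  64 = 149
 52 XOR  26 =  46
185 XOR 187 =   2
167 XOR  10 = 173
238 XOR 227 =  13
178 XOR  94 = 236
183 XOR  92 = 235
  0 XOR 170 = 170

69 78 57 7a 95 2e 02 ad 0d ec eb aa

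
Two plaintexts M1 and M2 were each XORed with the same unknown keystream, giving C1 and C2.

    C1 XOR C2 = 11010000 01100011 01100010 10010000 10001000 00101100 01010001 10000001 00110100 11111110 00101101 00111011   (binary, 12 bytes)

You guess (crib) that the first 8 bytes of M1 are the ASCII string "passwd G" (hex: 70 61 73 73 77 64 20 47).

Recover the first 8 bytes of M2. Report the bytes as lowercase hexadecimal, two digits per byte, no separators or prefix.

a00211e3ff4871c6

Since C1 ⊕ C2 = M1 ⊕ M2, XORing with the guessed M1 bytes yields the corresponding M2 bytes: M2 = (C1 ⊕ C2) ⊕ M1.
d0 xor 70 = a0
63 xor 61 = 02
62 xor 73 = 11
90 xor 73 = e3
88 xor 77 = ff
2c xor 64 = 48
51 xor 20 = 71
81 xor 47 = c6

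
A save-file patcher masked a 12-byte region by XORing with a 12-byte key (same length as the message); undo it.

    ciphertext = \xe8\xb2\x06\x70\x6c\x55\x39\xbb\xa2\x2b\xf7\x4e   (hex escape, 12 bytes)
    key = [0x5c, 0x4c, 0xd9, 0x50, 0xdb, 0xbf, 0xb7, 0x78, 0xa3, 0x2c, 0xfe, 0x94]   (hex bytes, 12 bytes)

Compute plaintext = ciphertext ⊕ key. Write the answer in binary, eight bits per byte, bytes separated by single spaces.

XOR is its own inverse, so applying the key byte-wise gives the result directly.
byte 0: e8 ^ 5c = b4
byte 1: b2 ^ 4c = fe
byte 2: 06 ^ d9 = df
byte 3: 70 ^ 50 = 20
byte 4: 6c ^ db = b7
byte 5: 55 ^ bf = ea
byte 6: 39 ^ b7 = 8e
byte 7: bb ^ 78 = c3
byte 8: a2 ^ a3 = 01
byte 9: 2b ^ 2c = 07
byte 10: f7 ^ fe = 09
byte 11: 4e ^ 94 = da

10110100 11111110 11011111 00100000 10110111 11101010 10001110 11000011 00000001 00000111 00001001 11011010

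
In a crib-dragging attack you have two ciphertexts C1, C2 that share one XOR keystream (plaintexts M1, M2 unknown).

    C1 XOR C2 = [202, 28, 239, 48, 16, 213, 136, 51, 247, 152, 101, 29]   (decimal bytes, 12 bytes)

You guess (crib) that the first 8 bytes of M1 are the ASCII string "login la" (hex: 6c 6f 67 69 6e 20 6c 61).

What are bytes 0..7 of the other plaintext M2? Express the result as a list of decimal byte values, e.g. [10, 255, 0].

[166, 115, 136, 89, 126, 245, 228, 82]

Since C1 ⊕ C2 = M1 ⊕ M2, XORing with the guessed M1 bytes yields the corresponding M2 bytes: M2 = (C1 ⊕ C2) ⊕ M1.
ca ^ 6c = a6
1c ^ 6f = 73
ef ^ 67 = 88
30 ^ 69 = 59
10 ^ 6e = 7e
d5 ^ 20 = f5
88 ^ 6c = e4
33 ^ 61 = 52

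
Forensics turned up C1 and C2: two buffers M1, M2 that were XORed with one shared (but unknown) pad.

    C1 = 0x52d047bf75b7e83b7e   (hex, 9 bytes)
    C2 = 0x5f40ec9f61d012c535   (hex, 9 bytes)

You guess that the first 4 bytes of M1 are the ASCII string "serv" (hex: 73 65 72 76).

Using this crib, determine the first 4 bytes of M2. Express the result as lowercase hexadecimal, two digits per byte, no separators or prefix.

7ef5d956

First, C1 ⊕ C2 = (M1 ⊕ K) ⊕ (M2 ⊕ K) = M1 ⊕ M2, so the key drops out. Then M2 = (M1 ⊕ M2) ⊕ M1 over the first 4 bytes.
byte 0: (52 ⊕ 5f) ⊕ 73 = 0d ⊕ 73 = 7e
byte 1: (d0 ⊕ 40) ⊕ 65 = 90 ⊕ 65 = f5
byte 2: (47 ⊕ ec) ⊕ 72 = ab ⊕ 72 = d9
byte 3: (bf ⊕ 9f) ⊕ 76 = 20 ⊕ 76 = 56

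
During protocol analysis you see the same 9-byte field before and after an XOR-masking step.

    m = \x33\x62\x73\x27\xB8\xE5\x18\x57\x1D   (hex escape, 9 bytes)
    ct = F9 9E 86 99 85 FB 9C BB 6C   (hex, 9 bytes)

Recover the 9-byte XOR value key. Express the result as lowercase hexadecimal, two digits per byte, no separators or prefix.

cafcf5be3d1e84ec71

Since ct = m ⊕ key, XORing both sides with m gives key = m ⊕ ct.
byte 0: 33 ^ f9 = ca
byte 1: 62 ^ 9e = fc
byte 2: 73 ^ 86 = f5
byte 3: 27 ^ 99 = be
byte 4: b8 ^ 85 = 3d
byte 5: e5 ^ fb = 1e
byte 6: 18 ^ 9c = 84
byte 7: 57 ^ bb = ec
byte 8: 1d ^ 6c = 71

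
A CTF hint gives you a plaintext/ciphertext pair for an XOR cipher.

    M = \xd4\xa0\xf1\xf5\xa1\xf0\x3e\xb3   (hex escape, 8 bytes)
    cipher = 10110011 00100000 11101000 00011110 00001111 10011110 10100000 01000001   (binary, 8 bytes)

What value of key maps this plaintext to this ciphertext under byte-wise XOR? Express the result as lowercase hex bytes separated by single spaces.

67 80 19 eb ae 6e 9e f2

Since cipher = M ⊕ key, XORing both sides with M gives key = M ⊕ cipher.
212 xor 179 = 103
160 xor  32 = 128
241 xor 232 =  25
245 xor  30 = 235
161 xor  15 = 174
240 xor 158 = 110
 62 xor 160 = 158
179 xor  65 = 242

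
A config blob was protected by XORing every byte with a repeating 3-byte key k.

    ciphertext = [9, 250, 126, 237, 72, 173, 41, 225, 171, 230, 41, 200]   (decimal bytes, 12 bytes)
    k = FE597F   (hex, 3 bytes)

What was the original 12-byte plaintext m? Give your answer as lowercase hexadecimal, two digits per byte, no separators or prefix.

The 3-byte key repeats, so the effective keystream is fe 59 7f fe 59 7f fe 59 7f fe 59 7f.
byte 0: 09 ^ fe = f7
byte 1: fa ^ 59 = a3
byte 2: 7e ^ 7f = 01
byte 3: ed ^ fe = 13
byte 4: 48 ^ 59 = 11
byte 5: ad ^ 7f = d2
byte 6: 29 ^ fe = d7
byte 7: e1 ^ 59 = b8
byte 8: ab ^ 7f = d4
byte 9: e6 ^ fe = 18
byte 10: 29 ^ 59 = 70
byte 11: c8 ^ 7f = b7

f7a3011311d2d7b8d41870b7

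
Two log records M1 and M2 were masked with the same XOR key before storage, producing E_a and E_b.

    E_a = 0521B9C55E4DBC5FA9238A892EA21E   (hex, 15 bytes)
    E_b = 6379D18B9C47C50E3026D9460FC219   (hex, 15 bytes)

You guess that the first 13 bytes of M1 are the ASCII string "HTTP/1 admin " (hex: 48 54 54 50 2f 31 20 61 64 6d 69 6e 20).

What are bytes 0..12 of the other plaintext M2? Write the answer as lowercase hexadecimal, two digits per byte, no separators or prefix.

First, E_a ⊕ E_b = (M1 ⊕ K) ⊕ (M2 ⊕ K) = M1 ⊕ M2, so the key drops out. Then M2 = (M1 ⊕ M2) ⊕ M1 over the first 13 bytes.
byte 0: (05 ^ 63) ^ 48 = 66 ^ 48 = 2e
byte 1: (21 ^ 79) ^ 54 = 58 ^ 54 = 0c
byte 2: (b9 ^ d1) ^ 54 = 68 ^ 54 = 3c
byte 3: (c5 ^ 8b) ^ 50 = 4e ^ 50 = 1e
byte 4: (5e ^ 9c) ^ 2f = c2 ^ 2f = ed
byte 5: (4d ^ 47) ^ 31 = 0a ^ 31 = 3b
byte 6: (bc ^ c5) ^ 20 = 79 ^ 20 = 59
byte 7: (5f ^ 0e) ^ 61 = 51 ^ 61 = 30
byte 8: (a9 ^ 30) ^ 64 = 99 ^ 64 = fd
byte 9: (23 ^ 26) ^ 6d = 05 ^ 6d = 68
byte 10: (8a ^ d9) ^ 69 = 53 ^ 69 = 3a
byte 11: (89 ^ 46) ^ 6e = cf ^ 6e = a1
byte 12: (2e ^ 0f) ^ 20 = 21 ^ 20 = 01

2e0c3c1eed3b5930fd683aa101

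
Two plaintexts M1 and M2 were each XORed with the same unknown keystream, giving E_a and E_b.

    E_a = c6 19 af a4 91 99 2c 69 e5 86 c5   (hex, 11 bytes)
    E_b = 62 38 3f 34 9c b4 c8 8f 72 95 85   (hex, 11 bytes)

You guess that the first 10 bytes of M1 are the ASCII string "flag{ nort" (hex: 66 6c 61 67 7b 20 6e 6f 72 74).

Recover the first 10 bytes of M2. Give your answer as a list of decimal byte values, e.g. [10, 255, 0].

[194, 77, 241, 247, 118, 13, 138, 137, 229, 103]

First, E_a ⊕ E_b = (M1 ⊕ K) ⊕ (M2 ⊕ K) = M1 ⊕ M2, so the key drops out. Then M2 = (M1 ⊕ M2) ⊕ M1 over the first 10 bytes.
byte 0: (c6 XOR 62) XOR 66 = a4 XOR 66 = c2
byte 1: (19 XOR 38) XOR 6c = 21 XOR 6c = 4d
byte 2: (af XOR 3f) XOR 61 = 90 XOR 61 = f1
byte 3: (a4 XOR 34) XOR 67 = 90 XOR 67 = f7
byte 4: (91 XOR 9c) XOR 7b = 0d XOR 7b = 76
byte 5: (99 XOR b4) XOR 20 = 2d XOR 20 = 0d
byte 6: (2c XOR c8) XOR 6e = e4 XOR 6e = 8a
byte 7: (69 XOR 8f) XOR 6f = e6 XOR 6f = 89
byte 8: (e5 XOR 72) XOR 72 = 97 XOR 72 = e5
byte 9: (86 XOR 95) XOR 74 = 13 XOR 74 = 67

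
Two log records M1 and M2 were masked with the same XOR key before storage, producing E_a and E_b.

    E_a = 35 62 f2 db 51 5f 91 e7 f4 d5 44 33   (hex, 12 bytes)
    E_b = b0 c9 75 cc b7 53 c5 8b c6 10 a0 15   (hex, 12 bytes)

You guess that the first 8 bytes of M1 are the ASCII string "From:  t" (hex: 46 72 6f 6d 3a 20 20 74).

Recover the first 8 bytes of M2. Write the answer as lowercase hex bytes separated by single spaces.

First, E_a ⊕ E_b = (M1 ⊕ K) ⊕ (M2 ⊕ K) = M1 ⊕ M2, so the key drops out. Then M2 = (M1 ⊕ M2) ⊕ M1 over the first 8 bytes.
byte 0: (35 ^ b0) ^ 46 = 85 ^ 46 = c3
byte 1: (62 ^ c9) ^ 72 = ab ^ 72 = d9
byte 2: (f2 ^ 75) ^ 6f = 87 ^ 6f = e8
byte 3: (db ^ cc) ^ 6d = 17 ^ 6d = 7a
byte 4: (51 ^ b7) ^ 3a = e6 ^ 3a = dc
byte 5: (5f ^ 53) ^ 20 = 0c ^ 20 = 2c
byte 6: (91 ^ c5) ^ 20 = 54 ^ 20 = 74
byte 7: (e7 ^ 8b) ^ 74 = 6c ^ 74 = 18

c3 d9 e8 7a dc 2c 74 18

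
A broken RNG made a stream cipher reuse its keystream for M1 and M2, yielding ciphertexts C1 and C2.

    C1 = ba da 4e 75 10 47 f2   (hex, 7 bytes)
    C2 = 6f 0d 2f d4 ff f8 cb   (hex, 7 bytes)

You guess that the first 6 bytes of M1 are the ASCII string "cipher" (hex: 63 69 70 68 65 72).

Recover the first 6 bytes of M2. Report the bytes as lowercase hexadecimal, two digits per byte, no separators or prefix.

First, C1 ⊕ C2 = (M1 ⊕ K) ⊕ (M2 ⊕ K) = M1 ⊕ M2, so the key drops out. Then M2 = (M1 ⊕ M2) ⊕ M1 over the first 6 bytes.
byte 0: (ba XOR 6f) XOR 63 = d5 XOR 63 = b6
byte 1: (da XOR 0d) XOR 69 = d7 XOR 69 = be
byte 2: (4e XOR 2f) XOR 70 = 61 XOR 70 = 11
byte 3: (75 XOR d4) XOR 68 = a1 XOR 68 = c9
byte 4: (10 XOR ff) XOR 65 = ef XOR 65 = 8a
byte 5: (47 XOR f8) XOR 72 = bf XOR 72 = cd

b6be11c98acd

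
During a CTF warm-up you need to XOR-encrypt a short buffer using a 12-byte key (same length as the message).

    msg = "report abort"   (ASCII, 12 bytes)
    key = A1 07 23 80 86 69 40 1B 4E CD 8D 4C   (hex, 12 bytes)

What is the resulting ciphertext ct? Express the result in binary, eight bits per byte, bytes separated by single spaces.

byte 0: 72 ⊕ a1 = d3
byte 1: 65 ⊕ 07 = 62
byte 2: 70 ⊕ 23 = 53
byte 3: 6f ⊕ 80 = ef
byte 4: 72 ⊕ 86 = f4
byte 5: 74 ⊕ 69 = 1d
byte 6: 20 ⊕ 40 = 60
byte 7: 61 ⊕ 1b = 7a
byte 8: 62 ⊕ 4e = 2c
byte 9: 6f ⊕ cd = a2
byte 10: 72 ⊕ 8d = ff
byte 11: 74 ⊕ 4c = 38

11010011 01100010 01010011 11101111 11110100 00011101 01100000 01111010 00101100 10100010 11111111 00111000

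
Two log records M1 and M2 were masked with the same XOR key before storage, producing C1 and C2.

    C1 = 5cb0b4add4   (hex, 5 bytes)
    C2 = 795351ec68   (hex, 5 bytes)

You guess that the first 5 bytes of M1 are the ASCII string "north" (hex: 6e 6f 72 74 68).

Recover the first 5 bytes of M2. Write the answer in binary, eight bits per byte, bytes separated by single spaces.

First, C1 ⊕ C2 = (M1 ⊕ K) ⊕ (M2 ⊕ K) = M1 ⊕ M2, so the key drops out. Then M2 = (M1 ⊕ M2) ⊕ M1 over the first 5 bytes.
byte 0: (5c xor 79) xor 6e = 25 xor 6e = 4b
byte 1: (b0 xor 53) xor 6f = e3 xor 6f = 8c
byte 2: (b4 xor 51) xor 72 = e5 xor 72 = 97
byte 3: (ad xor ec) xor 74 = 41 xor 74 = 35
byte 4: (d4 xor 68) xor 68 = bc xor 68 = d4

01001011 10001100 10010111 00110101 11010100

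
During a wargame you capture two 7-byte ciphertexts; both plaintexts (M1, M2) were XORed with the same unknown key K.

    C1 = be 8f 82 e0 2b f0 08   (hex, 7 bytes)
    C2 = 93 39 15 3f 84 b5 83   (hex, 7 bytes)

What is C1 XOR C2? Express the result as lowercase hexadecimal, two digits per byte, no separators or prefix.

C1 ⊕ C2 = (M1 ⊕ K) ⊕ (M2 ⊕ K) = M1 ⊕ M2 — the shared key cancels under XOR.
be ⊕ 93 = 2d
8f ⊕ 39 = b6
82 ⊕ 15 = 97
e0 ⊕ 3f = df
2b ⊕ 84 = af
f0 ⊕ b5 = 45
08 ⊕ 83 = 8b

2db697dfaf458b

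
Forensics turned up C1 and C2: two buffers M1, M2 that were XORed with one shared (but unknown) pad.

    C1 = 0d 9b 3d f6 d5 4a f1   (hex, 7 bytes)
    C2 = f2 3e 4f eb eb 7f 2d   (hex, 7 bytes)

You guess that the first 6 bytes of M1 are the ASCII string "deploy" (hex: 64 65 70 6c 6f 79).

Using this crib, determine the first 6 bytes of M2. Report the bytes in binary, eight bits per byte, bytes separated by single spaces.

First, C1 ⊕ C2 = (M1 ⊕ K) ⊕ (M2 ⊕ K) = M1 ⊕ M2, so the key drops out. Then M2 = (M1 ⊕ M2) ⊕ M1 over the first 6 bytes.
byte 0: (0d ⊕ f2) ⊕ 64 = ff ⊕ 64 = 9b
byte 1: (9b ⊕ 3e) ⊕ 65 = a5 ⊕ 65 = c0
byte 2: (3d ⊕ 4f) ⊕ 70 = 72 ⊕ 70 = 02
byte 3: (f6 ⊕ eb) ⊕ 6c = 1d ⊕ 6c = 71
byte 4: (d5 ⊕ eb) ⊕ 6f = 3e ⊕ 6f = 51
byte 5: (4a ⊕ 7f) ⊕ 79 = 35 ⊕ 79 = 4c

10011011 11000000 00000010 01110001 01010001 01001100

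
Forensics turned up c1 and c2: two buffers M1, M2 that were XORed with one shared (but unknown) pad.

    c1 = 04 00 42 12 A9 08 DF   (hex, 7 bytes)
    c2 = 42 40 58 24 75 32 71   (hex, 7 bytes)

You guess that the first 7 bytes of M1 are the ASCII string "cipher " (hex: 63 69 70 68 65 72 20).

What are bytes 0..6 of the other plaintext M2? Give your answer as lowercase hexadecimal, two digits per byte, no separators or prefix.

First, c1 ⊕ c2 = (M1 ⊕ K) ⊕ (M2 ⊕ K) = M1 ⊕ M2, so the key drops out. Then M2 = (M1 ⊕ M2) ⊕ M1 over the first 7 bytes.
byte 0: (04 ⊕ 42) ⊕ 63 = 46 ⊕ 63 = 25
byte 1: (00 ⊕ 40) ⊕ 69 = 40 ⊕ 69 = 29
byte 2: (42 ⊕ 58) ⊕ 70 = 1a ⊕ 70 = 6a
byte 3: (12 ⊕ 24) ⊕ 68 = 36 ⊕ 68 = 5e
byte 4: (a9 ⊕ 75) ⊕ 65 = dc ⊕ 65 = b9
byte 5: (08 ⊕ 32) ⊕ 72 = 3a ⊕ 72 = 48
byte 6: (df ⊕ 71) ⊕ 20 = ae ⊕ 20 = 8e

25296a5eb9488e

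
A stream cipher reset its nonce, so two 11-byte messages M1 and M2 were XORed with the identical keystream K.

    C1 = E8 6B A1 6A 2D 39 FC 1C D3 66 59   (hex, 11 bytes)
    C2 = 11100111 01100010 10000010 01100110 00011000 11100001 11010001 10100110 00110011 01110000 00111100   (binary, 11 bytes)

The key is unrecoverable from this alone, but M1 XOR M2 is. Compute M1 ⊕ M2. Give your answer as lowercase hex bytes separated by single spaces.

0f 09 23 0c 35 d8 2d ba e0 16 65

C1 ⊕ C2 = (M1 ⊕ K) ⊕ (M2 ⊕ K) = M1 ⊕ M2 — the shared key cancels under XOR.
e8 XOR e7 = 0f
6b XOR 62 = 09
a1 XOR 82 = 23
6a XOR 66 = 0c
2d XOR 18 = 35
39 XOR e1 = d8
fc XOR d1 = 2d
1c XOR a6 = ba
d3 XOR 33 = e0
66 XOR 70 = 16
59 XOR 3c = 65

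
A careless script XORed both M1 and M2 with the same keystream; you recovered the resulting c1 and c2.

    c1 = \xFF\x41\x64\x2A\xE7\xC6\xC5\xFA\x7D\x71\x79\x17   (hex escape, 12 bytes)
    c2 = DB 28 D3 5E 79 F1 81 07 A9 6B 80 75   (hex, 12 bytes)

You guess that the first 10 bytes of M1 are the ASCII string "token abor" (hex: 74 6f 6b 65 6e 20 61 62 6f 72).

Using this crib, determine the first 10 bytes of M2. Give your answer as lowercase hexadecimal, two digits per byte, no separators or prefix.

First, c1 ⊕ c2 = (M1 ⊕ K) ⊕ (M2 ⊕ K) = M1 ⊕ M2, so the key drops out. Then M2 = (M1 ⊕ M2) ⊕ M1 over the first 10 bytes.
byte 0: (ff xor db) xor 74 = 24 xor 74 = 50
byte 1: (41 xor 28) xor 6f = 69 xor 6f = 06
byte 2: (64 xor d3) xor 6b = b7 xor 6b = dc
byte 3: (2a xor 5e) xor 65 = 74 xor 65 = 11
byte 4: (e7 xor 79) xor 6e = 9e xor 6e = f0
byte 5: (c6 xor f1) xor 20 = 37 xor 20 = 17
byte 6: (c5 xor 81) xor 61 = 44 xor 61 = 25
byte 7: (fa xor 07) xor 62 = fd xor 62 = 9f
byte 8: (7d xor a9) xor 6f = d4 xor 6f = bb
byte 9: (71 xor 6b) xor 72 = 1a xor 72 = 68

5006dc11f017259fbb68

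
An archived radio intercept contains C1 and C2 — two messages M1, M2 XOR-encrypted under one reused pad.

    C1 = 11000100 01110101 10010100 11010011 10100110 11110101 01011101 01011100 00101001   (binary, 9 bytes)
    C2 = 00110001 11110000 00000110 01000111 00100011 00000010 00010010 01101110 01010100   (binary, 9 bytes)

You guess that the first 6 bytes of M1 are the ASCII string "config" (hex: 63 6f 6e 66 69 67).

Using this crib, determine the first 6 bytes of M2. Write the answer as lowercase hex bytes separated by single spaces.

First, C1 ⊕ C2 = (M1 ⊕ K) ⊕ (M2 ⊕ K) = M1 ⊕ M2, so the key drops out. Then M2 = (M1 ⊕ M2) ⊕ M1 over the first 6 bytes.
byte 0: (c4 xor 31) xor 63 = f5 xor 63 = 96
byte 1: (75 xor f0) xor 6f = 85 xor 6f = ea
byte 2: (94 xor 06) xor 6e = 92 xor 6e = fc
byte 3: (d3 xor 47) xor 66 = 94 xor 66 = f2
byte 4: (a6 xor 23) xor 69 = 85 xor 69 = ec
byte 5: (f5 xor 02) xor 67 = f7 xor 67 = 90

96 ea fc f2 ec 90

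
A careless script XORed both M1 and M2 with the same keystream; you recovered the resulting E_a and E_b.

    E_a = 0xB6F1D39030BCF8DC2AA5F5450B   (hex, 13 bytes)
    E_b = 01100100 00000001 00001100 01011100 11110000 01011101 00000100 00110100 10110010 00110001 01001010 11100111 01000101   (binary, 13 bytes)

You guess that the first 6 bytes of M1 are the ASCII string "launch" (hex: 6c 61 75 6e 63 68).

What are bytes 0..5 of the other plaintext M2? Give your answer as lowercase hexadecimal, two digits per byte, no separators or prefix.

be91aaa2a389

First, E_a ⊕ E_b = (M1 ⊕ K) ⊕ (M2 ⊕ K) = M1 ⊕ M2, so the key drops out. Then M2 = (M1 ⊕ M2) ⊕ M1 over the first 6 bytes.
byte 0: (b6 XOR 64) XOR 6c = d2 XOR 6c = be
byte 1: (f1 XOR 01) XOR 61 = f0 XOR 61 = 91
byte 2: (d3 XOR 0c) XOR 75 = df XOR 75 = aa
byte 3: (90 XOR 5c) XOR 6e = cc XOR 6e = a2
byte 4: (30 XOR f0) XOR 63 = c0 XOR 63 = a3
byte 5: (bc XOR 5d) XOR 68 = e1 XOR 68 = 89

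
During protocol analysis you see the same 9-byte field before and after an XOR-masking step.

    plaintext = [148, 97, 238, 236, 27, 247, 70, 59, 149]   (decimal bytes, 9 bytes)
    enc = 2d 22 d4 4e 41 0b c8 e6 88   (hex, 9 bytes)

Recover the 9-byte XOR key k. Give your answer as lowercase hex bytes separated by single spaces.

b9 43 3a a2 5a fc 8e dd 1d

Since enc = plaintext ⊕ k, XORing both sides with plaintext gives k = plaintext ⊕ enc.
94 ^ 2d = b9
61 ^ 22 = 43
ee ^ d4 = 3a
ec ^ 4e = a2
1b ^ 41 = 5a
f7 ^ 0b = fc
46 ^ c8 = 8e
3b ^ e6 = dd
95 ^ 88 = 1d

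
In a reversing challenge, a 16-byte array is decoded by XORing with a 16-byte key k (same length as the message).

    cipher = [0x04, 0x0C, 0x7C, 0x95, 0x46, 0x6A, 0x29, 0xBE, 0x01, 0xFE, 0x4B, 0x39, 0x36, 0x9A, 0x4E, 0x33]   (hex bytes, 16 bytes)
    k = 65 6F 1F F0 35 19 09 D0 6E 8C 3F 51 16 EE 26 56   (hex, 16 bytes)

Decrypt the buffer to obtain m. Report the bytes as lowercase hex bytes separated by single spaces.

61 63 63 65 73 73 20 6e 6f 72 74 68 20 74 68 65

04 ^ 65 = 61
0c ^ 6f = 63
7c ^ 1f = 63
95 ^ f0 = 65
46 ^ 35 = 73
6a ^ 19 = 73
29 ^ 09 = 20
be ^ d0 = 6e
01 ^ 6e = 6f
fe ^ 8c = 72
4b ^ 3f = 74
39 ^ 51 = 68
36 ^ 16 = 20
9a ^ ee = 74
4e ^ 26 = 68
33 ^ 56 = 65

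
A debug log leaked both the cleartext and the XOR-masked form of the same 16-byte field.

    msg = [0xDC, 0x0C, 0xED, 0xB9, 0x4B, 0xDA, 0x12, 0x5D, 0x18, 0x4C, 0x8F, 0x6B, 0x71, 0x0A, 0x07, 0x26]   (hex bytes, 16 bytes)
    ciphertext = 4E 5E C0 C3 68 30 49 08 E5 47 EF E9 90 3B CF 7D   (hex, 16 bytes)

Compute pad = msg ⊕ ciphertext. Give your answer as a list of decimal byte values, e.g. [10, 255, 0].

Since ciphertext = msg ⊕ pad, XORing both sides with msg gives pad = msg ⊕ ciphertext.
byte 0: dc ⊕ 4e = 92
byte 1: 0c ⊕ 5e = 52
byte 2: ed ⊕ c0 = 2d
byte 3: b9 ⊕ c3 = 7a
byte 4: 4b ⊕ 68 = 23
byte 5: da ⊕ 30 = ea
byte 6: 12 ⊕ 49 = 5b
byte 7: 5d ⊕ 08 = 55
byte 8: 18 ⊕ e5 = fd
byte 9: 4c ⊕ 47 = 0b
byte 10: 8f ⊕ ef = 60
byte 11: 6b ⊕ e9 = 82
byte 12: 71 ⊕ 90 = e1
byte 13: 0a ⊕ 3b = 31
byte 14: 07 ⊕ cf = c8
byte 15: 26 ⊕ 7d = 5b

[146, 82, 45, 122, 35, 234, 91, 85, 253, 11, 96, 130, 225, 49, 200, 91]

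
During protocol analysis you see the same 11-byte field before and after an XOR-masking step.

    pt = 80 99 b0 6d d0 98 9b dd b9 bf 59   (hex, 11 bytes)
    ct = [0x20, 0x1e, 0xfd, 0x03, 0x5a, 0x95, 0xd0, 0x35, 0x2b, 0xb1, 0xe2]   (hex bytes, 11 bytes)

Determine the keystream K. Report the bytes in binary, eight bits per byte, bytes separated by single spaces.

10100000 10000111 01001101 01101110 10001010 00001101 01001011 11101000 10010010 00001110 10111011

Since ct = pt ⊕ K, XORing both sides with pt gives K = pt ⊕ ct.
byte 0: 10000000 xor 00100000 = 10100000
byte 1: 10011001 xor 00011110 = 10000111
byte 2: 10110000 xor 11111101 = 01001101
byte 3: 01101101 xor 00000011 = 01101110
byte 4: 11010000 xor 01011010 = 10001010
byte 5: 10011000 xor 10010101 = 00001101
byte 6: 10011011 xor 11010000 = 01001011
byte 7: 11011101 xor 00110101 = 11101000
byte 8: 10111001 xor 00101011 = 10010010
byte 9: 10111111 xor 10110001 = 00001110
byte 10: 01011001 xor 11100010 = 10111011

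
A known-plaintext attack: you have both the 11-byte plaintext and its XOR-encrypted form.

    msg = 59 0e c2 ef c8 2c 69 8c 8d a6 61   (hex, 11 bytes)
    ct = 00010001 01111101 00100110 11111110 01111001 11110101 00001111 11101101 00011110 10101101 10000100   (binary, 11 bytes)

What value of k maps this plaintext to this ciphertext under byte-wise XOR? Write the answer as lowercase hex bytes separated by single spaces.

Since ct = msg ⊕ k, XORing both sides with msg gives k = msg ⊕ ct.
byte 0:  89 ⊕  17 =  72
byte 1:  14 ⊕ 125 = 115
byte 2: 194 ⊕  38 = 228
byte 3: 239 ⊕ 254 =  17
byte 4: 200 ⊕ 121 = 177
byte 5:  44 ⊕ 245 = 217
byte 6: 105 ⊕  15 = 102
byte 7: 140 ⊕ 237 =  97
byte 8: 141 ⊕  30 = 147
byte 9: 166 ⊕ 173 =  11
byte 10:  97 ⊕ 132 = 229

48 73 e4 11 b1 d9 66 61 93 0b e5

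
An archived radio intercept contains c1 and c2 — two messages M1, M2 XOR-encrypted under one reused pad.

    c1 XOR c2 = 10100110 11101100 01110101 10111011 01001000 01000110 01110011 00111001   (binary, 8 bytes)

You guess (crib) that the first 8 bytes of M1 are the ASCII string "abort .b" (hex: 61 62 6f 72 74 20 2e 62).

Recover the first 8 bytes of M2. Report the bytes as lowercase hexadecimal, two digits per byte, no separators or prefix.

c78e1ac93c665d5b

Since c1 ⊕ c2 = M1 ⊕ M2, XORing with the guessed M1 bytes yields the corresponding M2 bytes: M2 = (c1 ⊕ c2) ⊕ M1.
166 ^  97 = 199
236 ^  98 = 142
117 ^ 111 =  26
187 ^ 114 = 201
 72 ^ 116 =  60
 70 ^  32 = 102
115 ^  46 =  93
 57 ^  98 =  91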